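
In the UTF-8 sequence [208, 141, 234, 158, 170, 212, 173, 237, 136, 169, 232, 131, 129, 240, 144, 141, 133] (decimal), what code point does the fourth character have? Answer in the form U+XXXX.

U+D229

Offset 0: leading byte 0xD0 = 11010000 → 2-byte char #1 = D0 8D.
Offset 2: leading byte 0xEA = 11101010 → 3-byte char #2 = EA 9E AA.
Offset 5: leading byte 0xD4 = 11010100 → 2-byte char #3 = D4 AD.
Offset 7: leading byte 0xED = 11101101 → 3-byte char #4 = ED 88 A9.
Leading byte 0xED = 11101101 matches 1110xxxx → 3-byte sequence.
Byte 1: 0xED = 11101101, payload 1101 (4 bits).
Byte 2: 0x88 = 10001000 (10xxxxxx ✓), payload 001000.
Byte 3: 0xA9 = 10101001 (10xxxxxx ✓), payload 101001.
Concatenate: 1101001000101001 = 0xD229 (16 bits → U+D229).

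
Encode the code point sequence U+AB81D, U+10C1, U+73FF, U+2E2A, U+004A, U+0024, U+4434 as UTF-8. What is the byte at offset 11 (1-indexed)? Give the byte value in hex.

0xE2

1-indexed offset 11 is 0-indexed offset 10.
U+AB81D → 4-byte form F2 AB A0 9D at offsets 0–3.
U+10C1 → 3-byte form E1 83 81 at offsets 4–6.
U+73FF → 3-byte form E7 8F BF at offsets 7–9.
U+2E2A → 3-byte form E2 B8 AA at offsets 10–12.
Offset 10 falls in char 4's range; it's byte 1 of E2 B8 AA = 0xE2.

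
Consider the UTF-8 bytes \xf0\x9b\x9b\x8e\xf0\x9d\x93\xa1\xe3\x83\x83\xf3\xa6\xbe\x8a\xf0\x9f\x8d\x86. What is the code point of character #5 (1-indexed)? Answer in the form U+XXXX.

Offset 0: leading byte 0xF0 = 11110000 → 4-byte char #1 = F0 9B 9B 8E.
Offset 4: leading byte 0xF0 = 11110000 → 4-byte char #2 = F0 9D 93 A1.
Offset 8: leading byte 0xE3 = 11100011 → 3-byte char #3 = E3 83 83.
Offset 11: leading byte 0xF3 = 11110011 → 4-byte char #4 = F3 A6 BE 8A.
Offset 15: leading byte 0xF0 = 11110000 → 4-byte char #5 = F0 9F 8D 86.
Leading byte 0xF0 = 11110000 matches 11110xxx → 4-byte sequence.
Byte 1: 0xF0 = 11110000, payload 000 (3 bits).
Byte 2: 0x9F = 10011111 (10xxxxxx ✓), payload 011111.
Byte 3: 0x8D = 10001101 (10xxxxxx ✓), payload 001101.
Byte 4: 0x86 = 10000110 (10xxxxxx ✓), payload 000110.
Concatenate: 000011111001101000110 = 0x1F346 (21 bits → U+1F346).

U+1F346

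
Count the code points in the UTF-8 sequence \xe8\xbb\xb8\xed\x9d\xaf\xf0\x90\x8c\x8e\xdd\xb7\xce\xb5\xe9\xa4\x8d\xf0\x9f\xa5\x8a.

7

Byte at offset 0: 0xE8 = 11101000 → 3-byte char (#1). Advance 3.
Byte at offset 3: 0xED = 11101101 → 3-byte char (#2). Advance 3.
Byte at offset 6: 0xF0 = 11110000 → 4-byte char (#3). Advance 4.
Byte at offset 10: 0xDD = 11011101 → 2-byte char (#4). Advance 2.
Byte at offset 12: 0xCE = 11001110 → 2-byte char (#5). Advance 2.
Byte at offset 14: 0xE9 = 11101001 → 3-byte char (#6). Advance 3.
Byte at offset 17: 0xF0 = 11110000 → 4-byte char (#7). Advance 4.
Reached end at offset 21 after 7 code points.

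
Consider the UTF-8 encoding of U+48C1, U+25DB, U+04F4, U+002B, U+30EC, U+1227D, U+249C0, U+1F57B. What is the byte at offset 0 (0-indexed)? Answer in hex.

U+48C1 → 3-byte form E4 A3 81 at offsets 0–2.
Offset 0 falls in char 1's range; it's byte 1 of E4 A3 81 = 0xE4.

0xE4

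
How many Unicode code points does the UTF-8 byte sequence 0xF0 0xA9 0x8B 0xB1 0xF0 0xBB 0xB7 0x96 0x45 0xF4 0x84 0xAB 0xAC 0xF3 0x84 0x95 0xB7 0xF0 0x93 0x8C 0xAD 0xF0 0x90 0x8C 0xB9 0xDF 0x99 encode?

Byte at offset 0: 0xF0 = 11110000 → 4-byte char (#1). Advance 4.
Byte at offset 4: 0xF0 = 11110000 → 4-byte char (#2). Advance 4.
Byte at offset 8: 0x45 = 01000101 → 1-byte char (#3). Advance 1.
Byte at offset 9: 0xF4 = 11110100 → 4-byte char (#4). Advance 4.
Byte at offset 13: 0xF3 = 11110011 → 4-byte char (#5). Advance 4.
Byte at offset 17: 0xF0 = 11110000 → 4-byte char (#6). Advance 4.
Byte at offset 21: 0xF0 = 11110000 → 4-byte char (#7). Advance 4.
Byte at offset 25: 0xDF = 11011111 → 2-byte char (#8). Advance 2.
Reached end at offset 27 after 8 code points.

8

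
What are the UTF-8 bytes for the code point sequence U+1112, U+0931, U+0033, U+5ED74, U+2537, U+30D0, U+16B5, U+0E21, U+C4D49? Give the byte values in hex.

U+1112: 3-byte form → E1 84 92.
U+0931: 3-byte form → E0 A4 B1.
U+0033: 1-byte form → 33.
U+5ED74: 4-byte form → F1 9E B5 B4.
U+2537: 3-byte form → E2 94 B7.
U+30D0: 3-byte form → E3 83 90.
U+16B5: 3-byte form → E1 9A B5.
U+0E21: 3-byte form → E0 B8 A1.
U+C4D49: 4-byte form → F3 84 B5 89.
Concatenated (27 bytes): E1 84 92 E0 A4 B1 33 F1 9E B5 B4 E2 94 B7 E3 83 90 E1 9A B5 E0 B8 A1 F3 84 B5 89.

E1 84 92 E0 A4 B1 33 F1 9E B5 B4 E2 94 B7 E3 83 90 E1 9A B5 E0 B8 A1 F3 84 B5 89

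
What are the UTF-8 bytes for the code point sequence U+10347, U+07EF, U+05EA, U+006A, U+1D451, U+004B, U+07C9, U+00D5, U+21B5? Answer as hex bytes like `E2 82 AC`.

U+10347: 4-byte form → F0 90 8D 87.
U+07EF: 2-byte form → DF AF.
U+05EA: 2-byte form → D7 AA.
U+006A: 1-byte form → 6A.
U+1D451: 4-byte form → F0 9D 91 91.
U+004B: 1-byte form → 4B.
U+07C9: 2-byte form → DF 89.
U+00D5: 2-byte form → C3 95.
U+21B5: 3-byte form → E2 86 B5.
Concatenated (21 bytes): F0 90 8D 87 DF AF D7 AA 6A F0 9D 91 91 4B DF 89 C3 95 E2 86 B5.

F0 90 8D 87 DF AF D7 AA 6A F0 9D 91 91 4B DF 89 C3 95 E2 86 B5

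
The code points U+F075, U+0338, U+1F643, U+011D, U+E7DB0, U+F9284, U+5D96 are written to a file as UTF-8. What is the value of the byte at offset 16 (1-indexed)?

1-indexed offset 16 is 0-indexed offset 15.
U+F075 → 3-byte form EF 81 B5 at offsets 0–2.
U+0338 → 2-byte form CC B8 at offsets 3–4.
U+1F643 → 4-byte form F0 9F 99 83 at offsets 5–8.
U+011D → 2-byte form C4 9D at offsets 9–10.
U+E7DB0 → 4-byte form F3 A7 B6 B0 at offsets 11–14.
U+F9284 → 4-byte form F3 B9 8A 84 at offsets 15–18.
Offset 15 falls in char 6's range; it's byte 1 of F3 B9 8A 84 = 0xF3.

0xF3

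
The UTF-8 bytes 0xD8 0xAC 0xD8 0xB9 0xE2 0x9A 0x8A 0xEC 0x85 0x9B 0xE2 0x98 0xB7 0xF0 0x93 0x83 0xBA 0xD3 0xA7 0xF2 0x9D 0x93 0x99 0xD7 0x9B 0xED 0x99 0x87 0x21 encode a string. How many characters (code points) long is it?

Byte at offset 0: 0xD8 = 11011000 → 2-byte char (#1). Advance 2.
Byte at offset 2: 0xD8 = 11011000 → 2-byte char (#2). Advance 2.
Byte at offset 4: 0xE2 = 11100010 → 3-byte char (#3). Advance 3.
Byte at offset 7: 0xEC = 11101100 → 3-byte char (#4). Advance 3.
Byte at offset 10: 0xE2 = 11100010 → 3-byte char (#5). Advance 3.
Byte at offset 13: 0xF0 = 11110000 → 4-byte char (#6). Advance 4.
Byte at offset 17: 0xD3 = 11010011 → 2-byte char (#7). Advance 2.
Byte at offset 19: 0xF2 = 11110010 → 4-byte char (#8). Advance 4.
Byte at offset 23: 0xD7 = 11010111 → 2-byte char (#9). Advance 2.
Byte at offset 25: 0xED = 11101101 → 3-byte char (#10). Advance 3.
Byte at offset 28: 0x21 = 00100001 → 1-byte char (#11). Advance 1.
Reached end at offset 29 after 11 code points.

11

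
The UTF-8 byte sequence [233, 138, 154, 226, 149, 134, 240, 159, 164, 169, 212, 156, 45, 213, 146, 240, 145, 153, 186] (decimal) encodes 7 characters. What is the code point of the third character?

U+1F929

Offset 0: leading byte 0xE9 = 11101001 → 3-byte char #1 = E9 8A 9A.
Offset 3: leading byte 0xE2 = 11100010 → 3-byte char #2 = E2 95 86.
Offset 6: leading byte 0xF0 = 11110000 → 4-byte char #3 = F0 9F A4 A9.
Leading byte 0xF0 = 11110000 matches 11110xxx → 4-byte sequence.
Byte 1: 0xF0 = 11110000, payload 000 (3 bits).
Byte 2: 0x9F = 10011111 (10xxxxxx ✓), payload 011111.
Byte 3: 0xA4 = 10100100 (10xxxxxx ✓), payload 100100.
Byte 4: 0xA9 = 10101001 (10xxxxxx ✓), payload 101001.
Concatenate: 000011111100100101001 = 0x1F929 (21 bits → U+1F929).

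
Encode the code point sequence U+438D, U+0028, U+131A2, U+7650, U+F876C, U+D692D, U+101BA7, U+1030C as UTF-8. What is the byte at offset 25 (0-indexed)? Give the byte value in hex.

U+438D → 3-byte form E4 8E 8D at offsets 0–2.
U+0028 → 1-byte form 28 at offsets 3–3.
U+131A2 → 4-byte form F0 93 86 A2 at offsets 4–7.
U+7650 → 3-byte form E7 99 90 at offsets 8–10.
U+F876C → 4-byte form F3 B8 9D AC at offsets 11–14.
U+D692D → 4-byte form F3 96 A4 AD at offsets 15–18.
U+101BA7 → 4-byte form F4 81 AE A7 at offsets 19–22.
U+1030C → 4-byte form F0 90 8C 8C at offsets 23–26.
Offset 25 falls in char 8's range; it's byte 3 of F0 90 8C 8C = 0x8C.

0x8C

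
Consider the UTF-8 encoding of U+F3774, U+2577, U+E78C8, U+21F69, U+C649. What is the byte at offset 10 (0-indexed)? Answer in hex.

U+F3774 → 4-byte form F3 B3 9D B4 at offsets 0–3.
U+2577 → 3-byte form E2 95 B7 at offsets 4–6.
U+E78C8 → 4-byte form F3 A7 A3 88 at offsets 7–10.
Offset 10 falls in char 3's range; it's byte 4 of F3 A7 A3 88 = 0x88.

0x88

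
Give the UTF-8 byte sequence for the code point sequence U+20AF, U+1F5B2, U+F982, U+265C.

E2 82 AF F0 9F 96 B2 EF A6 82 E2 99 9C

U+20AF: 3-byte form → E2 82 AF.
U+1F5B2: 4-byte form → F0 9F 96 B2.
U+F982: 3-byte form → EF A6 82.
U+265C: 3-byte form → E2 99 9C.
Concatenated (13 bytes): E2 82 AF F0 9F 96 B2 EF A6 82 E2 99 9C.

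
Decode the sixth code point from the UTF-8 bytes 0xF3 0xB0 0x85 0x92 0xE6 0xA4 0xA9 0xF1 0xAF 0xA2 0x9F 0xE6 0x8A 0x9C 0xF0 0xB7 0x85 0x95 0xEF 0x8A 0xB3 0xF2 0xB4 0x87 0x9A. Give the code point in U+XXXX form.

Offset 0: leading byte 0xF3 = 11110011 → 4-byte char #1 = F3 B0 85 92.
Offset 4: leading byte 0xE6 = 11100110 → 3-byte char #2 = E6 A4 A9.
Offset 7: leading byte 0xF1 = 11110001 → 4-byte char #3 = F1 AF A2 9F.
Offset 11: leading byte 0xE6 = 11100110 → 3-byte char #4 = E6 8A 9C.
Offset 14: leading byte 0xF0 = 11110000 → 4-byte char #5 = F0 B7 85 95.
Offset 18: leading byte 0xEF = 11101111 → 3-byte char #6 = EF 8A B3.
Leading byte 0xEF = 11101111 matches 1110xxxx → 3-byte sequence.
Byte 1: 0xEF = 11101111, payload 1111 (4 bits).
Byte 2: 0x8A = 10001010 (10xxxxxx ✓), payload 001010.
Byte 3: 0xB3 = 10110011 (10xxxxxx ✓), payload 110011.
Concatenate: 1111001010110011 = 0xF2B3 (16 bits → U+F2B3).

U+F2B3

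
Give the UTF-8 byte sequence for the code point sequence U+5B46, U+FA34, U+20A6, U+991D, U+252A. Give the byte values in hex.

U+5B46: 3-byte form → E5 AD 86.
U+FA34: 3-byte form → EF A8 B4.
U+20A6: 3-byte form → E2 82 A6.
U+991D: 3-byte form → E9 A4 9D.
U+252A: 3-byte form → E2 94 AA.
Concatenated (15 bytes): E5 AD 86 EF A8 B4 E2 82 A6 E9 A4 9D E2 94 AA.

E5 AD 86 EF A8 B4 E2 82 A6 E9 A4 9D E2 94 AA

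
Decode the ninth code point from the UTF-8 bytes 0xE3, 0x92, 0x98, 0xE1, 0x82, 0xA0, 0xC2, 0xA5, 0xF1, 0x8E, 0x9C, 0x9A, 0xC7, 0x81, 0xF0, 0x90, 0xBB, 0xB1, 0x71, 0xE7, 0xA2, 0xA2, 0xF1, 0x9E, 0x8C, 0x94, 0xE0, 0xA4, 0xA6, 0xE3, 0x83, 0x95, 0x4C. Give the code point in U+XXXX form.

U+5E314

Offset 0: leading byte 0xE3 = 11100011 → 3-byte char #1 = E3 92 98.
Offset 3: leading byte 0xE1 = 11100001 → 3-byte char #2 = E1 82 A0.
Offset 6: leading byte 0xC2 = 11000010 → 2-byte char #3 = C2 A5.
Offset 8: leading byte 0xF1 = 11110001 → 4-byte char #4 = F1 8E 9C 9A.
Offset 12: leading byte 0xC7 = 11000111 → 2-byte char #5 = C7 81.
Offset 14: leading byte 0xF0 = 11110000 → 4-byte char #6 = F0 90 BB B1.
Offset 18: leading byte 0x71 = 01110001 → 1-byte char #7 = 71.
Offset 19: leading byte 0xE7 = 11100111 → 3-byte char #8 = E7 A2 A2.
Offset 22: leading byte 0xF1 = 11110001 → 4-byte char #9 = F1 9E 8C 94.
Leading byte 0xF1 = 11110001 matches 11110xxx → 4-byte sequence.
Byte 1: 0xF1 = 11110001, payload 001 (3 bits).
Byte 2: 0x9E = 10011110 (10xxxxxx ✓), payload 011110.
Byte 3: 0x8C = 10001100 (10xxxxxx ✓), payload 001100.
Byte 4: 0x94 = 10010100 (10xxxxxx ✓), payload 010100.
Concatenate: 001011110001100010100 = 0x5E314 (21 bits → U+5E314).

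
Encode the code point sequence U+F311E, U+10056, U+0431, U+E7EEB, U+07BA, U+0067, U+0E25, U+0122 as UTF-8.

F3 B3 84 9E F0 90 81 96 D0 B1 F3 A7 BB AB DE BA 67 E0 B8 A5 C4 A2

U+F311E: 4-byte form → F3 B3 84 9E.
U+10056: 4-byte form → F0 90 81 96.
U+0431: 2-byte form → D0 B1.
U+E7EEB: 4-byte form → F3 A7 BB AB.
U+07BA: 2-byte form → DE BA.
U+0067: 1-byte form → 67.
U+0E25: 3-byte form → E0 B8 A5.
U+0122: 2-byte form → C4 A2.
Concatenated (22 bytes): F3 B3 84 9E F0 90 81 96 D0 B1 F3 A7 BB AB DE BA 67 E0 B8 A5 C4 A2.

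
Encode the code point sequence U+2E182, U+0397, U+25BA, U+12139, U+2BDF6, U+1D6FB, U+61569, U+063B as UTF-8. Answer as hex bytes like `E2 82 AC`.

U+2E182: 4-byte form → F0 AE 86 82.
U+0397: 2-byte form → CE 97.
U+25BA: 3-byte form → E2 96 BA.
U+12139: 4-byte form → F0 92 84 B9.
U+2BDF6: 4-byte form → F0 AB B7 B6.
U+1D6FB: 4-byte form → F0 9D 9B BB.
U+61569: 4-byte form → F1 A1 95 A9.
U+063B: 2-byte form → D8 BB.
Concatenated (27 bytes): F0 AE 86 82 CE 97 E2 96 BA F0 92 84 B9 F0 AB B7 B6 F0 9D 9B BB F1 A1 95 A9 D8 BB.

F0 AE 86 82 CE 97 E2 96 BA F0 92 84 B9 F0 AB B7 B6 F0 9D 9B BB F1 A1 95 A9 D8 BB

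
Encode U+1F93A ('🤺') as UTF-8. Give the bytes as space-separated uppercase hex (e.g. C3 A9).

U+1F93A = 0x1F93A = 129338 decimal. In range U+10000–U+10FFFF → 4-byte form: 11110xxx 10xxxxxx 10xxxxxx 10xxxxxx.
Binary (21 bits): 000011111100100111010.
Split 3+6+6+6: 000 | 011111 | 100100 | 111010.
Byte 1: 11110000 = 0xF0.
Byte 2: 10011111 = 0x9F.
Byte 3: 10100100 = 0xA4.
Byte 4: 10111010 = 0xBA.

F0 9F A4 BA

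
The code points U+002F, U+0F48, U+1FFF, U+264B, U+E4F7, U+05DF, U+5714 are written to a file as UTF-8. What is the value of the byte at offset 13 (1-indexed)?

1-indexed offset 13 is 0-indexed offset 12.
U+002F → 1-byte form 2F at offsets 0–0.
U+0F48 → 3-byte form E0 BD 88 at offsets 1–3.
U+1FFF → 3-byte form E1 BF BF at offsets 4–6.
U+264B → 3-byte form E2 99 8B at offsets 7–9.
U+E4F7 → 3-byte form EE 93 B7 at offsets 10–12.
Offset 12 falls in char 5's range; it's byte 3 of EE 93 B7 = 0xB7.

0xB7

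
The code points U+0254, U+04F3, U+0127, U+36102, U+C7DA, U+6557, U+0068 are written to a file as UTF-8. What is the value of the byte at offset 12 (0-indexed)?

U+0254 → 2-byte form C9 94 at offsets 0–1.
U+04F3 → 2-byte form D3 B3 at offsets 2–3.
U+0127 → 2-byte form C4 A7 at offsets 4–5.
U+36102 → 4-byte form F0 B6 84 82 at offsets 6–9.
U+C7DA → 3-byte form EC 9F 9A at offsets 10–12.
Offset 12 falls in char 5's range; it's byte 3 of EC 9F 9A = 0x9A.

0x9A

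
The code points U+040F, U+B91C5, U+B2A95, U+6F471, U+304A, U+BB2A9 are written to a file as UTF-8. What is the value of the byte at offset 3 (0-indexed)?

U+040F → 2-byte form D0 8F at offsets 0–1.
U+B91C5 → 4-byte form F2 B9 87 85 at offsets 2–5.
Offset 3 falls in char 2's range; it's byte 2 of F2 B9 87 85 = 0xB9.

0xB9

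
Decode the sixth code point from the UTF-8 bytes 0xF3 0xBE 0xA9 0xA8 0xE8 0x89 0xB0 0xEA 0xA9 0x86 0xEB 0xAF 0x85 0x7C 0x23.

U+0023

Offset 0: leading byte 0xF3 = 11110011 → 4-byte char #1 = F3 BE A9 A8.
Offset 4: leading byte 0xE8 = 11101000 → 3-byte char #2 = E8 89 B0.
Offset 7: leading byte 0xEA = 11101010 → 3-byte char #3 = EA A9 86.
Offset 10: leading byte 0xEB = 11101011 → 3-byte char #4 = EB AF 85.
Offset 13: leading byte 0x7C = 01111100 → 1-byte char #5 = 7C.
Offset 14: leading byte 0x23 = 00100011 → 1-byte char #6 = 23.
Leading byte 0x23 = 00100011 matches 0xxxxxxx → 1-byte sequence.
Byte 1: 0x23 = 00100011, payload 0100011 (7 bits).
Concatenate: 0100011 = 0x23 (7 bits → U+0023).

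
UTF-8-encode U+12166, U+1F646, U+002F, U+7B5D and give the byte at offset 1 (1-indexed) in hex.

1-indexed offset 1 is 0-indexed offset 0.
U+12166 → 4-byte form F0 92 85 A6 at offsets 0–3.
Offset 0 falls in char 1's range; it's byte 1 of F0 92 85 A6 = 0xF0.

0xF0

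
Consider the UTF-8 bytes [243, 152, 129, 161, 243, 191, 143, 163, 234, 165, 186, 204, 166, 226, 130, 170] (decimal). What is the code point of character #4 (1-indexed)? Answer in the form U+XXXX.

Offset 0: leading byte 0xF3 = 11110011 → 4-byte char #1 = F3 98 81 A1.
Offset 4: leading byte 0xF3 = 11110011 → 4-byte char #2 = F3 BF 8F A3.
Offset 8: leading byte 0xEA = 11101010 → 3-byte char #3 = EA A5 BA.
Offset 11: leading byte 0xCC = 11001100 → 2-byte char #4 = CC A6.
Leading byte 0xCC = 11001100 matches 110xxxxx → 2-byte sequence.
Byte 1: 0xCC = 11001100, payload 01100 (5 bits).
Byte 2: 0xA6 = 10100110 (10xxxxxx ✓), payload 100110.
Concatenate: 01100100110 = 0x326 (11 bits → U+0326).

U+0326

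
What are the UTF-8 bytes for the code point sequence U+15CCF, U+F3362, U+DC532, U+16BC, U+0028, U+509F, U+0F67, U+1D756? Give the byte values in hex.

U+15CCF: 4-byte form → F0 95 B3 8F.
U+F3362: 4-byte form → F3 B3 8D A2.
U+DC532: 4-byte form → F3 9C 94 B2.
U+16BC: 3-byte form → E1 9A BC.
U+0028: 1-byte form → 28.
U+509F: 3-byte form → E5 82 9F.
U+0F67: 3-byte form → E0 BD A7.
U+1D756: 4-byte form → F0 9D 9D 96.
Concatenated (26 bytes): F0 95 B3 8F F3 B3 8D A2 F3 9C 94 B2 E1 9A BC 28 E5 82 9F E0 BD A7 F0 9D 9D 96.

F0 95 B3 8F F3 B3 8D A2 F3 9C 94 B2 E1 9A BC 28 E5 82 9F E0 BD A7 F0 9D 9D 96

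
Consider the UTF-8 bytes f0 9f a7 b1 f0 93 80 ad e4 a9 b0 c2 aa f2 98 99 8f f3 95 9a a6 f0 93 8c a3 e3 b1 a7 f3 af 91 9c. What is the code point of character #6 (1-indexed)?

Offset 0: leading byte 0xF0 = 11110000 → 4-byte char #1 = F0 9F A7 B1.
Offset 4: leading byte 0xF0 = 11110000 → 4-byte char #2 = F0 93 80 AD.
Offset 8: leading byte 0xE4 = 11100100 → 3-byte char #3 = E4 A9 B0.
Offset 11: leading byte 0xC2 = 11000010 → 2-byte char #4 = C2 AA.
Offset 13: leading byte 0xF2 = 11110010 → 4-byte char #5 = F2 98 99 8F.
Offset 17: leading byte 0xF3 = 11110011 → 4-byte char #6 = F3 95 9A A6.
Leading byte 0xF3 = 11110011 matches 11110xxx → 4-byte sequence.
Byte 1: 0xF3 = 11110011, payload 011 (3 bits).
Byte 2: 0x95 = 10010101 (10xxxxxx ✓), payload 010101.
Byte 3: 0x9A = 10011010 (10xxxxxx ✓), payload 011010.
Byte 4: 0xA6 = 10100110 (10xxxxxx ✓), payload 100110.
Concatenate: 011010101011010100110 = 0xD56A6 (21 bits → U+D56A6).

U+D56A6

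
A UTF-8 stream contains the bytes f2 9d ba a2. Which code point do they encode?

U+9DEA2

Leading byte 0xF2 = 11110010 matches 11110xxx → 4-byte sequence.
Byte 1: 0xF2 = 11110010, payload 010 (3 bits).
Byte 2: 0x9D = 10011101 (10xxxxxx ✓), payload 011101.
Byte 3: 0xBA = 10111010 (10xxxxxx ✓), payload 111010.
Byte 4: 0xA2 = 10100010 (10xxxxxx ✓), payload 100010.
Concatenate: 010011101111010100010 = 0x9DEA2 (21 bits → U+9DEA2).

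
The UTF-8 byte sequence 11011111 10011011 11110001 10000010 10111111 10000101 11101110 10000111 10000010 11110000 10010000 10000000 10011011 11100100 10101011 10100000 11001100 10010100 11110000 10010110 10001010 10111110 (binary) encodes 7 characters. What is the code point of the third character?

Offset 0: leading byte 0xDF = 11011111 → 2-byte char #1 = DF 9B.
Offset 2: leading byte 0xF1 = 11110001 → 4-byte char #2 = F1 82 BF 85.
Offset 6: leading byte 0xEE = 11101110 → 3-byte char #3 = EE 87 82.
Leading byte 0xEE = 11101110 matches 1110xxxx → 3-byte sequence.
Byte 1: 0xEE = 11101110, payload 1110 (4 bits).
Byte 2: 0x87 = 10000111 (10xxxxxx ✓), payload 000111.
Byte 3: 0x82 = 10000010 (10xxxxxx ✓), payload 000010.
Concatenate: 1110000111000010 = 0xE1C2 (16 bits → U+E1C2).

U+E1C2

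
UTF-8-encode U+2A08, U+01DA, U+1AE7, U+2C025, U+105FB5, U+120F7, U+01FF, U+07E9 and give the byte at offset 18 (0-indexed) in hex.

U+2A08 → 3-byte form E2 A8 88 at offsets 0–2.
U+01DA → 2-byte form C7 9A at offsets 3–4.
U+1AE7 → 3-byte form E1 AB A7 at offsets 5–7.
U+2C025 → 4-byte form F0 AC 80 A5 at offsets 8–11.
U+105FB5 → 4-byte form F4 85 BE B5 at offsets 12–15.
U+120F7 → 4-byte form F0 92 83 B7 at offsets 16–19.
Offset 18 falls in char 6's range; it's byte 3 of F0 92 83 B7 = 0x83.

0x83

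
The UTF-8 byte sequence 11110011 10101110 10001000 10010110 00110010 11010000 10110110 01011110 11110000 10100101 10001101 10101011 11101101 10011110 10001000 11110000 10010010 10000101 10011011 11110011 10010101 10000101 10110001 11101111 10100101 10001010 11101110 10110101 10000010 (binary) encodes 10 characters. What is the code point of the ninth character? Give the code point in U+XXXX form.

U+F94A

Offset 0: leading byte 0xF3 = 11110011 → 4-byte char #1 = F3 AE 88 96.
Offset 4: leading byte 0x32 = 00110010 → 1-byte char #2 = 32.
Offset 5: leading byte 0xD0 = 11010000 → 2-byte char #3 = D0 B6.
Offset 7: leading byte 0x5E = 01011110 → 1-byte char #4 = 5E.
Offset 8: leading byte 0xF0 = 11110000 → 4-byte char #5 = F0 A5 8D AB.
Offset 12: leading byte 0xED = 11101101 → 3-byte char #6 = ED 9E 88.
Offset 15: leading byte 0xF0 = 11110000 → 4-byte char #7 = F0 92 85 9B.
Offset 19: leading byte 0xF3 = 11110011 → 4-byte char #8 = F3 95 85 B1.
Offset 23: leading byte 0xEF = 11101111 → 3-byte char #9 = EF A5 8A.
Leading byte 0xEF = 11101111 matches 1110xxxx → 3-byte sequence.
Byte 1: 0xEF = 11101111, payload 1111 (4 bits).
Byte 2: 0xA5 = 10100101 (10xxxxxx ✓), payload 100101.
Byte 3: 0x8A = 10001010 (10xxxxxx ✓), payload 001010.
Concatenate: 1111100101001010 = 0xF94A (16 bits → U+F94A).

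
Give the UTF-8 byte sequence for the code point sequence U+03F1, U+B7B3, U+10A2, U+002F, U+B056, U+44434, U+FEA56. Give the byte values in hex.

U+03F1: 2-byte form → CF B1.
U+B7B3: 3-byte form → EB 9E B3.
U+10A2: 3-byte form → E1 82 A2.
U+002F: 1-byte form → 2F.
U+B056: 3-byte form → EB 81 96.
U+44434: 4-byte form → F1 84 90 B4.
U+FEA56: 4-byte form → F3 BE A9 96.
Concatenated (20 bytes): CF B1 EB 9E B3 E1 82 A2 2F EB 81 96 F1 84 90 B4 F3 BE A9 96.

CF B1 EB 9E B3 E1 82 A2 2F EB 81 96 F1 84 90 B4 F3 BE A9 96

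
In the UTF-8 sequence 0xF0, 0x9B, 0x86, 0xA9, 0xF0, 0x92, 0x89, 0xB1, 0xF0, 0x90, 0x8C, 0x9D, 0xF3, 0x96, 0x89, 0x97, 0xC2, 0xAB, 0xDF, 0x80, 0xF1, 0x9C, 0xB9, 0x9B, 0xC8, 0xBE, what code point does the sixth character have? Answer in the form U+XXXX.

U+07C0

Offset 0: leading byte 0xF0 = 11110000 → 4-byte char #1 = F0 9B 86 A9.
Offset 4: leading byte 0xF0 = 11110000 → 4-byte char #2 = F0 92 89 B1.
Offset 8: leading byte 0xF0 = 11110000 → 4-byte char #3 = F0 90 8C 9D.
Offset 12: leading byte 0xF3 = 11110011 → 4-byte char #4 = F3 96 89 97.
Offset 16: leading byte 0xC2 = 11000010 → 2-byte char #5 = C2 AB.
Offset 18: leading byte 0xDF = 11011111 → 2-byte char #6 = DF 80.
Leading byte 0xDF = 11011111 matches 110xxxxx → 2-byte sequence.
Byte 1: 0xDF = 11011111, payload 11111 (5 bits).
Byte 2: 0x80 = 10000000 (10xxxxxx ✓), payload 000000.
Concatenate: 11111000000 = 0x7C0 (11 bits → U+07C0).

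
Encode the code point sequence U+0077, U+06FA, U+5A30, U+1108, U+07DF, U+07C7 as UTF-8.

U+0077: 1-byte form → 77.
U+06FA: 2-byte form → DB BA.
U+5A30: 3-byte form → E5 A8 B0.
U+1108: 3-byte form → E1 84 88.
U+07DF: 2-byte form → DF 9F.
U+07C7: 2-byte form → DF 87.
Concatenated (13 bytes): 77 DB BA E5 A8 B0 E1 84 88 DF 9F DF 87.

77 DB BA E5 A8 B0 E1 84 88 DF 9F DF 87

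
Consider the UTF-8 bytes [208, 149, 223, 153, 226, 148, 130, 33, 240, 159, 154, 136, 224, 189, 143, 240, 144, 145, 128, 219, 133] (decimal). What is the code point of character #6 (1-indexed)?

Offset 0: leading byte 0xD0 = 11010000 → 2-byte char #1 = D0 95.
Offset 2: leading byte 0xDF = 11011111 → 2-byte char #2 = DF 99.
Offset 4: leading byte 0xE2 = 11100010 → 3-byte char #3 = E2 94 82.
Offset 7: leading byte 0x21 = 00100001 → 1-byte char #4 = 21.
Offset 8: leading byte 0xF0 = 11110000 → 4-byte char #5 = F0 9F 9A 88.
Offset 12: leading byte 0xE0 = 11100000 → 3-byte char #6 = E0 BD 8F.
Leading byte 0xE0 = 11100000 matches 1110xxxx → 3-byte sequence.
Byte 1: 0xE0 = 11100000, payload 0000 (4 bits).
Byte 2: 0xBD = 10111101 (10xxxxxx ✓), payload 111101.
Byte 3: 0x8F = 10001111 (10xxxxxx ✓), payload 001111.
Concatenate: 0000111101001111 = 0xF4F (16 bits → U+0F4F).

U+0F4F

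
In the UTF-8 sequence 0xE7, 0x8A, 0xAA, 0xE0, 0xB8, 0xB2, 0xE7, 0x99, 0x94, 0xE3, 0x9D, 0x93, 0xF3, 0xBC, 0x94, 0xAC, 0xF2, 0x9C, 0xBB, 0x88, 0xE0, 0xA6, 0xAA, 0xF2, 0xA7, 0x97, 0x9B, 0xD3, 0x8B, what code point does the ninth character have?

Offset 0: leading byte 0xE7 = 11100111 → 3-byte char #1 = E7 8A AA.
Offset 3: leading byte 0xE0 = 11100000 → 3-byte char #2 = E0 B8 B2.
Offset 6: leading byte 0xE7 = 11100111 → 3-byte char #3 = E7 99 94.
Offset 9: leading byte 0xE3 = 11100011 → 3-byte char #4 = E3 9D 93.
Offset 12: leading byte 0xF3 = 11110011 → 4-byte char #5 = F3 BC 94 AC.
Offset 16: leading byte 0xF2 = 11110010 → 4-byte char #6 = F2 9C BB 88.
Offset 20: leading byte 0xE0 = 11100000 → 3-byte char #7 = E0 A6 AA.
Offset 23: leading byte 0xF2 = 11110010 → 4-byte char #8 = F2 A7 97 9B.
Offset 27: leading byte 0xD3 = 11010011 → 2-byte char #9 = D3 8B.
Leading byte 0xD3 = 11010011 matches 110xxxxx → 2-byte sequence.
Byte 1: 0xD3 = 11010011, payload 10011 (5 bits).
Byte 2: 0x8B = 10001011 (10xxxxxx ✓), payload 001011.
Concatenate: 10011001011 = 0x4CB (11 bits → U+04CB).

U+04CB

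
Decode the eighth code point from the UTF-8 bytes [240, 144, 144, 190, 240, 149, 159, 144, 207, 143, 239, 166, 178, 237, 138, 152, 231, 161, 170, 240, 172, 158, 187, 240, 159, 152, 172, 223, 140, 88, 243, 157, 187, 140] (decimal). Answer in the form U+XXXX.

Offset 0: leading byte 0xF0 = 11110000 → 4-byte char #1 = F0 90 90 BE.
Offset 4: leading byte 0xF0 = 11110000 → 4-byte char #2 = F0 95 9F 90.
Offset 8: leading byte 0xCF = 11001111 → 2-byte char #3 = CF 8F.
Offset 10: leading byte 0xEF = 11101111 → 3-byte char #4 = EF A6 B2.
Offset 13: leading byte 0xED = 11101101 → 3-byte char #5 = ED 8A 98.
Offset 16: leading byte 0xE7 = 11100111 → 3-byte char #6 = E7 A1 AA.
Offset 19: leading byte 0xF0 = 11110000 → 4-byte char #7 = F0 AC 9E BB.
Offset 23: leading byte 0xF0 = 11110000 → 4-byte char #8 = F0 9F 98 AC.
Leading byte 0xF0 = 11110000 matches 11110xxx → 4-byte sequence.
Byte 1: 0xF0 = 11110000, payload 000 (3 bits).
Byte 2: 0x9F = 10011111 (10xxxxxx ✓), payload 011111.
Byte 3: 0x98 = 10011000 (10xxxxxx ✓), payload 011000.
Byte 4: 0xAC = 10101100 (10xxxxxx ✓), payload 101100.
Concatenate: 000011111011000101100 = 0x1F62C (21 bits → U+1F62C).

U+1F62C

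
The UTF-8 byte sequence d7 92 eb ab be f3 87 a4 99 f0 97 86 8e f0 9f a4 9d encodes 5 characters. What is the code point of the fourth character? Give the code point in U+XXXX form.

U+1718E

Offset 0: leading byte 0xD7 = 11010111 → 2-byte char #1 = D7 92.
Offset 2: leading byte 0xEB = 11101011 → 3-byte char #2 = EB AB BE.
Offset 5: leading byte 0xF3 = 11110011 → 4-byte char #3 = F3 87 A4 99.
Offset 9: leading byte 0xF0 = 11110000 → 4-byte char #4 = F0 97 86 8E.
Leading byte 0xF0 = 11110000 matches 11110xxx → 4-byte sequence.
Byte 1: 0xF0 = 11110000, payload 000 (3 bits).
Byte 2: 0x97 = 10010111 (10xxxxxx ✓), payload 010111.
Byte 3: 0x86 = 10000110 (10xxxxxx ✓), payload 000110.
Byte 4: 0x8E = 10001110 (10xxxxxx ✓), payload 001110.
Concatenate: 000010111000110001110 = 0x1718E (21 bits → U+1718E).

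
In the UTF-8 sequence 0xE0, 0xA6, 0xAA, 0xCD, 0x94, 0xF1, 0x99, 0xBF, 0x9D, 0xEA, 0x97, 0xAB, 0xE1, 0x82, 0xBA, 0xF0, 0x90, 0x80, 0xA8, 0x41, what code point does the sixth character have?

Offset 0: leading byte 0xE0 = 11100000 → 3-byte char #1 = E0 A6 AA.
Offset 3: leading byte 0xCD = 11001101 → 2-byte char #2 = CD 94.
Offset 5: leading byte 0xF1 = 11110001 → 4-byte char #3 = F1 99 BF 9D.
Offset 9: leading byte 0xEA = 11101010 → 3-byte char #4 = EA 97 AB.
Offset 12: leading byte 0xE1 = 11100001 → 3-byte char #5 = E1 82 BA.
Offset 15: leading byte 0xF0 = 11110000 → 4-byte char #6 = F0 90 80 A8.
Leading byte 0xF0 = 11110000 matches 11110xxx → 4-byte sequence.
Byte 1: 0xF0 = 11110000, payload 000 (3 bits).
Byte 2: 0x90 = 10010000 (10xxxxxx ✓), payload 010000.
Byte 3: 0x80 = 10000000 (10xxxxxx ✓), payload 000000.
Byte 4: 0xA8 = 10101000 (10xxxxxx ✓), payload 101000.
Concatenate: 000010000000000101000 = 0x10028 (21 bits → U+10028).

U+10028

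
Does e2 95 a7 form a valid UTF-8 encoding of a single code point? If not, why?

valid

Leading byte 0xE2 = 11100010 → 3-byte form.
Continuation bytes 0x95=10010101, 0xA7=10100111 all match 10xxxxxx.
Decoded value 0x2567 is ≥ 0x800 (shortest form) and not a surrogate.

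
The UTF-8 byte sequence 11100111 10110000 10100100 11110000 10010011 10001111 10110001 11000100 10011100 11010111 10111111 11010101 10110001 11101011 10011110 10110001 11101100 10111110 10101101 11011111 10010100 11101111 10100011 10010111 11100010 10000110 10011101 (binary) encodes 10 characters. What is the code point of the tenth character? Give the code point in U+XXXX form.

Offset 0: leading byte 0xE7 = 11100111 → 3-byte char #1 = E7 B0 A4.
Offset 3: leading byte 0xF0 = 11110000 → 4-byte char #2 = F0 93 8F B1.
Offset 7: leading byte 0xC4 = 11000100 → 2-byte char #3 = C4 9C.
Offset 9: leading byte 0xD7 = 11010111 → 2-byte char #4 = D7 BF.
Offset 11: leading byte 0xD5 = 11010101 → 2-byte char #5 = D5 B1.
Offset 13: leading byte 0xEB = 11101011 → 3-byte char #6 = EB 9E B1.
Offset 16: leading byte 0xEC = 11101100 → 3-byte char #7 = EC BE AD.
Offset 19: leading byte 0xDF = 11011111 → 2-byte char #8 = DF 94.
Offset 21: leading byte 0xEF = 11101111 → 3-byte char #9 = EF A3 97.
Offset 24: leading byte 0xE2 = 11100010 → 3-byte char #10 = E2 86 9D.
Leading byte 0xE2 = 11100010 matches 1110xxxx → 3-byte sequence.
Byte 1: 0xE2 = 11100010, payload 0010 (4 bits).
Byte 2: 0x86 = 10000110 (10xxxxxx ✓), payload 000110.
Byte 3: 0x9D = 10011101 (10xxxxxx ✓), payload 011101.
Concatenate: 0010000110011101 = 0x219D (16 bits → U+219D).

U+219D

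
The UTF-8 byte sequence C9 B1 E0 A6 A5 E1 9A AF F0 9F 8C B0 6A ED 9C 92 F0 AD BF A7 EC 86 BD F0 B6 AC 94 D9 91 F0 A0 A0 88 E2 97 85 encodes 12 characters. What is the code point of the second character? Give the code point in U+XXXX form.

U+09A5

Offset 0: leading byte 0xC9 = 11001001 → 2-byte char #1 = C9 B1.
Offset 2: leading byte 0xE0 = 11100000 → 3-byte char #2 = E0 A6 A5.
Leading byte 0xE0 = 11100000 matches 1110xxxx → 3-byte sequence.
Byte 1: 0xE0 = 11100000, payload 0000 (4 bits).
Byte 2: 0xA6 = 10100110 (10xxxxxx ✓), payload 100110.
Byte 3: 0xA5 = 10100101 (10xxxxxx ✓), payload 100101.
Concatenate: 0000100110100101 = 0x9A5 (16 bits → U+09A5).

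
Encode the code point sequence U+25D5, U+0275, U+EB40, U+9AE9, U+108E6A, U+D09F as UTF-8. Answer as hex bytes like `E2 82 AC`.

E2 97 95 C9 B5 EE AD 80 E9 AB A9 F4 88 B9 AA ED 82 9F

U+25D5: 3-byte form → E2 97 95.
U+0275: 2-byte form → C9 B5.
U+EB40: 3-byte form → EE AD 80.
U+9AE9: 3-byte form → E9 AB A9.
U+108E6A: 4-byte form → F4 88 B9 AA.
U+D09F: 3-byte form → ED 82 9F.
Concatenated (18 bytes): E2 97 95 C9 B5 EE AD 80 E9 AB A9 F4 88 B9 AA ED 82 9F.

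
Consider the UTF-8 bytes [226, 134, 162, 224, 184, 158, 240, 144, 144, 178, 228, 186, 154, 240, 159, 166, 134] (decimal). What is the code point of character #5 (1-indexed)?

U+1F986

Offset 0: leading byte 0xE2 = 11100010 → 3-byte char #1 = E2 86 A2.
Offset 3: leading byte 0xE0 = 11100000 → 3-byte char #2 = E0 B8 9E.
Offset 6: leading byte 0xF0 = 11110000 → 4-byte char #3 = F0 90 90 B2.
Offset 10: leading byte 0xE4 = 11100100 → 3-byte char #4 = E4 BA 9A.
Offset 13: leading byte 0xF0 = 11110000 → 4-byte char #5 = F0 9F A6 86.
Leading byte 0xF0 = 11110000 matches 11110xxx → 4-byte sequence.
Byte 1: 0xF0 = 11110000, payload 000 (3 bits).
Byte 2: 0x9F = 10011111 (10xxxxxx ✓), payload 011111.
Byte 3: 0xA6 = 10100110 (10xxxxxx ✓), payload 100110.
Byte 4: 0x86 = 10000110 (10xxxxxx ✓), payload 000110.
Concatenate: 000011111100110000110 = 0x1F986 (21 bits → U+1F986).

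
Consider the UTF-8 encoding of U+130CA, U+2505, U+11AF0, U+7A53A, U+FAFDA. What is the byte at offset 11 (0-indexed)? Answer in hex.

0xF1

U+130CA → 4-byte form F0 93 83 8A at offsets 0–3.
U+2505 → 3-byte form E2 94 85 at offsets 4–6.
U+11AF0 → 4-byte form F0 91 AB B0 at offsets 7–10.
U+7A53A → 4-byte form F1 BA 94 BA at offsets 11–14.
Offset 11 falls in char 4's range; it's byte 1 of F1 BA 94 BA = 0xF1.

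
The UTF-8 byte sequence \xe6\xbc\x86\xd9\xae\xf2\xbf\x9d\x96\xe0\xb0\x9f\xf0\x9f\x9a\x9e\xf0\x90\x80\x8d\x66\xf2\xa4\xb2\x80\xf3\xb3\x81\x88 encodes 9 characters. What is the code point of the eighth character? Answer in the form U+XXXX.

U+A4C80

Offset 0: leading byte 0xE6 = 11100110 → 3-byte char #1 = E6 BC 86.
Offset 3: leading byte 0xD9 = 11011001 → 2-byte char #2 = D9 AE.
Offset 5: leading byte 0xF2 = 11110010 → 4-byte char #3 = F2 BF 9D 96.
Offset 9: leading byte 0xE0 = 11100000 → 3-byte char #4 = E0 B0 9F.
Offset 12: leading byte 0xF0 = 11110000 → 4-byte char #5 = F0 9F 9A 9E.
Offset 16: leading byte 0xF0 = 11110000 → 4-byte char #6 = F0 90 80 8D.
Offset 20: leading byte 0x66 = 01100110 → 1-byte char #7 = 66.
Offset 21: leading byte 0xF2 = 11110010 → 4-byte char #8 = F2 A4 B2 80.
Leading byte 0xF2 = 11110010 matches 11110xxx → 4-byte sequence.
Byte 1: 0xF2 = 11110010, payload 010 (3 bits).
Byte 2: 0xA4 = 10100100 (10xxxxxx ✓), payload 100100.
Byte 3: 0xB2 = 10110010 (10xxxxxx ✓), payload 110010.
Byte 4: 0x80 = 10000000 (10xxxxxx ✓), payload 000000.
Concatenate: 010100100110010000000 = 0xA4C80 (21 bits → U+A4C80).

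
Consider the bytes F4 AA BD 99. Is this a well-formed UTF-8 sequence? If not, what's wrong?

Leading byte 0xF4 = 11110100 → 4-byte form.
Payload = 0x12AF59, which exceeds U+10FFFF, the maximum Unicode code point. (Leading bytes F5–FF, or F4 followed by ≥ 0x90, are invalid.)

invalid (encodes a value above U+10FFFF)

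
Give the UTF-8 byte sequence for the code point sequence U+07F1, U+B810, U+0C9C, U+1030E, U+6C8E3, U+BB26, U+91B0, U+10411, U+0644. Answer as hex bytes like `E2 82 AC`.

DF B1 EB A0 90 E0 B2 9C F0 90 8C 8E F1 AC A3 A3 EB AC A6 E9 86 B0 F0 90 90 91 D9 84

U+07F1: 2-byte form → DF B1.
U+B810: 3-byte form → EB A0 90.
U+0C9C: 3-byte form → E0 B2 9C.
U+1030E: 4-byte form → F0 90 8C 8E.
U+6C8E3: 4-byte form → F1 AC A3 A3.
U+BB26: 3-byte form → EB AC A6.
U+91B0: 3-byte form → E9 86 B0.
U+10411: 4-byte form → F0 90 90 91.
U+0644: 2-byte form → D9 84.
Concatenated (28 bytes): DF B1 EB A0 90 E0 B2 9C F0 90 8C 8E F1 AC A3 A3 EB AC A6 E9 86 B0 F0 90 90 91 D9 84.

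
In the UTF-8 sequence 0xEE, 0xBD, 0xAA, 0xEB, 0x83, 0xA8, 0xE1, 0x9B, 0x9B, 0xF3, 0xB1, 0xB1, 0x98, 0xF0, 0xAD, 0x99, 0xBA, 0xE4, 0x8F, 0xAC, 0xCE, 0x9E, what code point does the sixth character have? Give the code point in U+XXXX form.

U+43EC

Offset 0: leading byte 0xEE = 11101110 → 3-byte char #1 = EE BD AA.
Offset 3: leading byte 0xEB = 11101011 → 3-byte char #2 = EB 83 A8.
Offset 6: leading byte 0xE1 = 11100001 → 3-byte char #3 = E1 9B 9B.
Offset 9: leading byte 0xF3 = 11110011 → 4-byte char #4 = F3 B1 B1 98.
Offset 13: leading byte 0xF0 = 11110000 → 4-byte char #5 = F0 AD 99 BA.
Offset 17: leading byte 0xE4 = 11100100 → 3-byte char #6 = E4 8F AC.
Leading byte 0xE4 = 11100100 matches 1110xxxx → 3-byte sequence.
Byte 1: 0xE4 = 11100100, payload 0100 (4 bits).
Byte 2: 0x8F = 10001111 (10xxxxxx ✓), payload 001111.
Byte 3: 0xAC = 10101100 (10xxxxxx ✓), payload 101100.
Concatenate: 0100001111101100 = 0x43EC (16 bits → U+43EC).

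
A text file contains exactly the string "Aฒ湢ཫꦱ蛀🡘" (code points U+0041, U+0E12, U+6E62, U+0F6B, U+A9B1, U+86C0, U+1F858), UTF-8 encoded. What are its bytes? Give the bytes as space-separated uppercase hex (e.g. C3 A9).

41 E0 B8 92 E6 B9 A2 E0 BD AB EA A6 B1 E8 9B 80 F0 9F A1 98

U+0041: 1-byte form → 41.
U+0E12: 3-byte form → E0 B8 92.
U+6E62: 3-byte form → E6 B9 A2.
U+0F6B: 3-byte form → E0 BD AB.
U+A9B1: 3-byte form → EA A6 B1.
U+86C0: 3-byte form → E8 9B 80.
U+1F858: 4-byte form → F0 9F A1 98.
Concatenated (20 bytes): 41 E0 B8 92 E6 B9 A2 E0 BD AB EA A6 B1 E8 9B 80 F0 9F A1 98.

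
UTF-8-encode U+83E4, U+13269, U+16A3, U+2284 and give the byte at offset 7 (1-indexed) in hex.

1-indexed offset 7 is 0-indexed offset 6.
U+83E4 → 3-byte form E8 8F A4 at offsets 0–2.
U+13269 → 4-byte form F0 93 89 A9 at offsets 3–6.
Offset 6 falls in char 2's range; it's byte 4 of F0 93 89 A9 = 0xA9.

0xA9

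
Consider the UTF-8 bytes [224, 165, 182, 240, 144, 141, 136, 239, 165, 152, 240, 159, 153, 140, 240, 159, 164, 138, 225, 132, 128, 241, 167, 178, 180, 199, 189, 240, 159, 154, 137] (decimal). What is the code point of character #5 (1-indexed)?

Offset 0: leading byte 0xE0 = 11100000 → 3-byte char #1 = E0 A5 B6.
Offset 3: leading byte 0xF0 = 11110000 → 4-byte char #2 = F0 90 8D 88.
Offset 7: leading byte 0xEF = 11101111 → 3-byte char #3 = EF A5 98.
Offset 10: leading byte 0xF0 = 11110000 → 4-byte char #4 = F0 9F 99 8C.
Offset 14: leading byte 0xF0 = 11110000 → 4-byte char #5 = F0 9F A4 8A.
Leading byte 0xF0 = 11110000 matches 11110xxx → 4-byte sequence.
Byte 1: 0xF0 = 11110000, payload 000 (3 bits).
Byte 2: 0x9F = 10011111 (10xxxxxx ✓), payload 011111.
Byte 3: 0xA4 = 10100100 (10xxxxxx ✓), payload 100100.
Byte 4: 0x8A = 10001010 (10xxxxxx ✓), payload 001010.
Concatenate: 000011111100100001010 = 0x1F90A (21 bits → U+1F90A).

U+1F90A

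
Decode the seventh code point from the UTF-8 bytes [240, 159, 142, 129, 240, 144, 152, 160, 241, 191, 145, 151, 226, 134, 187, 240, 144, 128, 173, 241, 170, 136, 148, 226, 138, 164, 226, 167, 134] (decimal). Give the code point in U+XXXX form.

Offset 0: leading byte 0xF0 = 11110000 → 4-byte char #1 = F0 9F 8E 81.
Offset 4: leading byte 0xF0 = 11110000 → 4-byte char #2 = F0 90 98 A0.
Offset 8: leading byte 0xF1 = 11110001 → 4-byte char #3 = F1 BF 91 97.
Offset 12: leading byte 0xE2 = 11100010 → 3-byte char #4 = E2 86 BB.
Offset 15: leading byte 0xF0 = 11110000 → 4-byte char #5 = F0 90 80 AD.
Offset 19: leading byte 0xF1 = 11110001 → 4-byte char #6 = F1 AA 88 94.
Offset 23: leading byte 0xE2 = 11100010 → 3-byte char #7 = E2 8A A4.
Leading byte 0xE2 = 11100010 matches 1110xxxx → 3-byte sequence.
Byte 1: 0xE2 = 11100010, payload 0010 (4 bits).
Byte 2: 0x8A = 10001010 (10xxxxxx ✓), payload 001010.
Byte 3: 0xA4 = 10100100 (10xxxxxx ✓), payload 100100.
Concatenate: 0010001010100100 = 0x22A4 (16 bits → U+22A4).

U+22A4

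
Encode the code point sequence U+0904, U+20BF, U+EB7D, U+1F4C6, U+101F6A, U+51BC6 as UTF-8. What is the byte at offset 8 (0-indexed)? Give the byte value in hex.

0xBD

U+0904 → 3-byte form E0 A4 84 at offsets 0–2.
U+20BF → 3-byte form E2 82 BF at offsets 3–5.
U+EB7D → 3-byte form EE AD BD at offsets 6–8.
Offset 8 falls in char 3's range; it's byte 3 of EE AD BD = 0xBD.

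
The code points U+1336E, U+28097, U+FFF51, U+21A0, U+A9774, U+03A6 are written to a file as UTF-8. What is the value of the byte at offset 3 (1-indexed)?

1-indexed offset 3 is 0-indexed offset 2.
U+1336E → 4-byte form F0 93 8D AE at offsets 0–3.
Offset 2 falls in char 1's range; it's byte 3 of F0 93 8D AE = 0x8D.

0x8D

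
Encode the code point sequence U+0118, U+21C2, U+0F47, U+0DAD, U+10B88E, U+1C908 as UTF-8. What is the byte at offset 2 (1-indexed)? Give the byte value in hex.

1-indexed offset 2 is 0-indexed offset 1.
U+0118 → 2-byte form C4 98 at offsets 0–1.
Offset 1 falls in char 1's range; it's byte 2 of C4 98 = 0x98.

0x98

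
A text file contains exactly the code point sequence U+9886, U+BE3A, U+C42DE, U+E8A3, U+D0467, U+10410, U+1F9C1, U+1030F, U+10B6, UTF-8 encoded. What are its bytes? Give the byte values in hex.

U+9886: 3-byte form → E9 A2 86.
U+BE3A: 3-byte form → EB B8 BA.
U+C42DE: 4-byte form → F3 84 8B 9E.
U+E8A3: 3-byte form → EE A2 A3.
U+D0467: 4-byte form → F3 90 91 A7.
U+10410: 4-byte form → F0 90 90 90.
U+1F9C1: 4-byte form → F0 9F A7 81.
U+1030F: 4-byte form → F0 90 8C 8F.
U+10B6: 3-byte form → E1 82 B6.
Concatenated (32 bytes): E9 A2 86 EB B8 BA F3 84 8B 9E EE A2 A3 F3 90 91 A7 F0 90 90 90 F0 9F A7 81 F0 90 8C 8F E1 82 B6.

E9 A2 86 EB B8 BA F3 84 8B 9E EE A2 A3 F3 90 91 A7 F0 90 90 90 F0 9F A7 81 F0 90 8C 8F E1 82 B6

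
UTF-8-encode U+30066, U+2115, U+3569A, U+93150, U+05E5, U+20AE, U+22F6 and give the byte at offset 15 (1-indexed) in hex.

1-indexed offset 15 is 0-indexed offset 14.
U+30066 → 4-byte form F0 B0 81 A6 at offsets 0–3.
U+2115 → 3-byte form E2 84 95 at offsets 4–6.
U+3569A → 4-byte form F0 B5 9A 9A at offsets 7–10.
U+93150 → 4-byte form F2 93 85 90 at offsets 11–14.
Offset 14 falls in char 4's range; it's byte 4 of F2 93 85 90 = 0x90.

0x90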